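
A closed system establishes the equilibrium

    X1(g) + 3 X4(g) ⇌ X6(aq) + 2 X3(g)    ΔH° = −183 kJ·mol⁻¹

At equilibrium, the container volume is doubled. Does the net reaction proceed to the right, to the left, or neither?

Gas moles: reactants 4, products 2 (Δn_gas = -2). Expansion shifts the system toward the side with more moles of gas — to the left.

left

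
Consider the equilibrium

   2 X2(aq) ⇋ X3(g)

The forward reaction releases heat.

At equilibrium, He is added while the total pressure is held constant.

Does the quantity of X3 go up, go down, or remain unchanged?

increases

Adding inert gas at constant total pressure expands the volume and lowers every reacting partial pressure. With Δn_gas = 1 − 0 = +1, Q moves away from K toward the side with fewer gas moles, so the system shifts toward the side with more gas moles — to the right.
The net shift is to the right. X3 is a product, so its amount increases.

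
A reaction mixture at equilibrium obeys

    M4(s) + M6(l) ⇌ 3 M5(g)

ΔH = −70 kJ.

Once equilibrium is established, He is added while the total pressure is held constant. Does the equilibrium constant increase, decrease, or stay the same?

unchanged

The equilibrium constant depends only on temperature. This perturbation may move the position of equilibrium, but since T is unchanged, K itself is unchanged.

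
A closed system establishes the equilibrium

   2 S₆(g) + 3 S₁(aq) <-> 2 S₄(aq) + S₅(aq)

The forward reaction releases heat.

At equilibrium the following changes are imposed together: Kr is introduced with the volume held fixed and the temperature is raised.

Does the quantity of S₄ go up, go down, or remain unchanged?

decreases

At constant volume, adding an inert gas leaves every reacting species' partial pressure unchanged, so Q is unchanged — no shift from this change.
The forward reaction is exothermic. Raising T favours the endothermic direction — shift to the left.
The net shift is to the left. S₄ is a product, so its amount decreases.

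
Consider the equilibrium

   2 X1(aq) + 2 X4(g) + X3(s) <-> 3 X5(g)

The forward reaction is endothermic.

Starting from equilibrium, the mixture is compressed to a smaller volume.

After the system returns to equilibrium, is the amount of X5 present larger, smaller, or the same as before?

decreases

Gas moles: reactants 2, products 3 (Δn_gas = +1). Compression shifts the system toward the side with fewer moles of gas — to the left.
The net shift is to the left. X5 is a product, so its amount decreases.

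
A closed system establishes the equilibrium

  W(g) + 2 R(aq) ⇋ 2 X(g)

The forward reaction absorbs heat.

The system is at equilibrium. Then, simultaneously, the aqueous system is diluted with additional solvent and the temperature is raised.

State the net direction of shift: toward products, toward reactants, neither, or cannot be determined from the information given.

Dilution lowers every aqueous concentration by the same factor. Δn_aq = 0 − 2 = -2, so the system shifts toward the side with more dissolved moles — to the left.
The forward reaction is endothermic. Raising T favours the endothermic direction — shift to the right.
The individual effects push in opposite directions; without quantitative information the net direction cannot be determined.

cannot be determined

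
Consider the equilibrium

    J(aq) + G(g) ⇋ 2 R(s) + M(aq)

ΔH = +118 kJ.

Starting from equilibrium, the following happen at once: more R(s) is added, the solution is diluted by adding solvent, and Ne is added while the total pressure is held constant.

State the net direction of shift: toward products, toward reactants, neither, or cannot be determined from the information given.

R is a pure solid; its activity is 1 regardless of amount, so Q is unaffected — no shift from this change.
Dilution scales every aqueous concentration by the same factor. Δn_aq = 1 − 1 = 0, so Q is unchanged — no shift.
Adding inert gas at constant total pressure expands the volume and lowers every reacting partial pressure. With Δn_gas = 0 − 1 = -1, Q moves away from K toward the side with fewer gas moles, so the system shifts toward the side with more gas moles — to the left.
Only the nonzero effect(s) matter; the net shift is to the left.

left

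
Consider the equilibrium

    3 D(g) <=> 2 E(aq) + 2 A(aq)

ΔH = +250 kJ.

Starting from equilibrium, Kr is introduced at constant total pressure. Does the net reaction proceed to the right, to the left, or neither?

left

Adding inert gas at constant total pressure expands the volume and lowers every reacting partial pressure. With Δn_gas = 0 − 3 = -3, Q moves away from K toward the side with fewer gas moles, so the system shifts toward the side with more gas moles — to the left.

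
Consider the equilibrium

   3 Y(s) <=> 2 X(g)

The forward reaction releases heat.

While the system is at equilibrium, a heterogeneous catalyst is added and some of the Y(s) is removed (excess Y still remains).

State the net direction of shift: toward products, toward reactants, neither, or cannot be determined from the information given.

no shift

A catalyst speeds both forward and reverse rates equally; it changes neither Q nor K — no shift from this change.
Y is a pure solid; its activity is 1 regardless of amount, so Q is unaffected — no shift from this change.
None of the changes alters Q relative to K, so there is no net shift.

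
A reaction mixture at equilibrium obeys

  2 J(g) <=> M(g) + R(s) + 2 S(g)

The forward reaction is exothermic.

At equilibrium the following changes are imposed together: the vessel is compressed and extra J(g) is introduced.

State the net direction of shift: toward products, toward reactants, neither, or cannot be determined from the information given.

cannot be determined

Gas moles: reactants 2, products 3 (Δn_gas = +1). Compression shifts the system toward the side with fewer moles of gas — to the left.
Adding J (g), a reactant, drives the reaction to the right.
The individual effects push in opposite directions; without quantitative information the net direction cannot be determined.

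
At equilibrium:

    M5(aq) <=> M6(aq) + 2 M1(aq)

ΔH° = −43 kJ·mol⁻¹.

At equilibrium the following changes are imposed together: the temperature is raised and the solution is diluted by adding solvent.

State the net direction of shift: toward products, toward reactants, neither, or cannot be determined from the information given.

cannot be determined

The forward reaction is exothermic. Raising T favours the endothermic direction — shift to the left.
Dilution lowers every aqueous concentration by the same factor. Δn_aq = 3 − 1 = +2, so the system shifts toward the side with more dissolved moles — to the right.
The individual effects push in opposite directions; without quantitative information the net direction cannot be determined.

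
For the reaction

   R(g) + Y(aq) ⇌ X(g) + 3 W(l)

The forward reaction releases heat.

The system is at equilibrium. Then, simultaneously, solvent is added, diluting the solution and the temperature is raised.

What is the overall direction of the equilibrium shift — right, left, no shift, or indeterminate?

left

Dilution lowers every aqueous concentration by the same factor. Δn_aq = 0 − 1 = -1, so the system shifts toward the side with more dissolved moles — to the left.
The forward reaction is exothermic. Raising T favours the endothermic direction — shift to the left.
All effects act in the same direction — net shift to the left.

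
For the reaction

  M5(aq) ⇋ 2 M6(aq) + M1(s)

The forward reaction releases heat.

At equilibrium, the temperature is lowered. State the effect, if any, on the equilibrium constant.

K depends on temperature via the van 't Hoff relation. The forward reaction is exothermic, so lowering T increases K.

increases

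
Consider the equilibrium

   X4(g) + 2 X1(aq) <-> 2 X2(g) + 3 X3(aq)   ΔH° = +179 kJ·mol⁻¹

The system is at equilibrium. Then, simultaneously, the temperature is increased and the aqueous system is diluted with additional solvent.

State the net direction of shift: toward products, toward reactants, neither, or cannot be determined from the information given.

right

The forward reaction is endothermic. Raising T favours the endothermic direction — shift to the right.
Dilution lowers every aqueous concentration by the same factor. Δn_aq = 3 − 2 = +1, so the system shifts toward the side with more dissolved moles — to the right.
All effects act in the same direction — net shift to the right.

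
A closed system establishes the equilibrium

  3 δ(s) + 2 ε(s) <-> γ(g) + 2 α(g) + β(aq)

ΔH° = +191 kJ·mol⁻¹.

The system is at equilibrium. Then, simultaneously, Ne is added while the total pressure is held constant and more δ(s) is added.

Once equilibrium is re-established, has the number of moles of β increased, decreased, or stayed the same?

Adding inert gas at constant total pressure expands the volume and lowers every reacting partial pressure. With Δn_gas = 3 − 0 = +3, Q moves away from K toward the side with fewer gas moles, so the system shifts toward the side with more gas moles — to the right.
δ is a pure solid; its activity is 1 regardless of amount, so Q is unaffected — no shift from this change.
The net shift is to the right. β is a product, so its amount increases.

increases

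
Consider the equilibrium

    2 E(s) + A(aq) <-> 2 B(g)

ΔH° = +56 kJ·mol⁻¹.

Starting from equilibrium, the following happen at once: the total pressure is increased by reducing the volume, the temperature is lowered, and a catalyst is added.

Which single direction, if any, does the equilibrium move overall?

left

Gas moles: reactants 0, products 2 (Δn_gas = +2). Compression shifts the system toward the side with fewer moles of gas — to the left.
The forward reaction is endothermic. Lowering T favours the exothermic direction — shift to the left.
A catalyst speeds both forward and reverse rates equally; it changes neither Q nor K — no shift from this change.
Only the nonzero effect(s) matter; the net shift is to the left.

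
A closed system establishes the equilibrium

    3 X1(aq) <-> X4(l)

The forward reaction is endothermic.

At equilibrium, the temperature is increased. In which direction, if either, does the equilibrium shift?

right

The forward reaction is endothermic. Raising T favours the endothermic direction — shift to the right.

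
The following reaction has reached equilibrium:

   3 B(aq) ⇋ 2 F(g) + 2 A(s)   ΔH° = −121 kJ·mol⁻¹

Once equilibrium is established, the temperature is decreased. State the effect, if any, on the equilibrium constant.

increases

K depends on temperature via the van 't Hoff relation. The forward reaction is exothermic, so lowering T increases K.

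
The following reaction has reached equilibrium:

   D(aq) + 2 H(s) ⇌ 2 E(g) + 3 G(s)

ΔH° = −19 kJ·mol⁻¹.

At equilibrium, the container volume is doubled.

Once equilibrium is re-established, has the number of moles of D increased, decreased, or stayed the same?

decreases

Gas moles: reactants 0, products 2 (Δn_gas = +2). Expansion shifts the system toward the side with more moles of gas — to the right.
The net shift is to the right. D is a reactant, so its amount decreases.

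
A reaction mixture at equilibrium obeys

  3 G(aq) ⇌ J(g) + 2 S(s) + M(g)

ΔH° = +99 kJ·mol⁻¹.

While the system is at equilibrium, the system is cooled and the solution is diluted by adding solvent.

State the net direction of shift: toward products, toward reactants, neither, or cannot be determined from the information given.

The forward reaction is endothermic. Lowering T favours the exothermic direction — shift to the left.
Dilution lowers every aqueous concentration by the same factor. Δn_aq = 0 − 3 = -3, so the system shifts toward the side with more dissolved moles — to the left.
All effects act in the same direction — net shift to the left.

left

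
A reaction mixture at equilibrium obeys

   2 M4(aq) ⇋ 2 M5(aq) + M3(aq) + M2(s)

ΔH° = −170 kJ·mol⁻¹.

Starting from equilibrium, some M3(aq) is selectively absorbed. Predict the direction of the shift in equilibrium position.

Removing M3 (aq), a product, drives the reaction to the right.

right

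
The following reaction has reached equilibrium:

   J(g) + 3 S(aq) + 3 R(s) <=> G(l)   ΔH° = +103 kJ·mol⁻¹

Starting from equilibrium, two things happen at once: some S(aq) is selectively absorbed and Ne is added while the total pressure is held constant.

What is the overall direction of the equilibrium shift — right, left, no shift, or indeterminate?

left

Removing S (aq), a reactant, drives the reaction to the left.
Adding inert gas at constant total pressure expands the volume and lowers every reacting partial pressure. With Δn_gas = 0 − 1 = -1, Q moves away from K toward the side with fewer gas moles, so the system shifts toward the side with more gas moles — to the left.
All effects act in the same direction — net shift to the left.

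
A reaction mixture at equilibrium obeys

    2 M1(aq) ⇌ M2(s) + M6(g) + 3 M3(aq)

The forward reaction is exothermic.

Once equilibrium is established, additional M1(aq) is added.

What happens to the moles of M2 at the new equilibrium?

increases

Adding M1 (aq), a reactant, drives the reaction to the right.
The net shift is to the right. M2 is a product, so its amount increases.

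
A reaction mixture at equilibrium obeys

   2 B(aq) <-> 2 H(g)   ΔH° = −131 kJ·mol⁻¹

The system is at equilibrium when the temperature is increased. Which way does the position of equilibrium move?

The forward reaction is exothermic. Raising T favours the endothermic direction — shift to the left.

left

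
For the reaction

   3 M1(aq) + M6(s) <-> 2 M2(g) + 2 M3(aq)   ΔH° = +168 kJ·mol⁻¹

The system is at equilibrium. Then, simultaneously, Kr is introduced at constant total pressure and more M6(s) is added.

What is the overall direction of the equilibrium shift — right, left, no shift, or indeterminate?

Adding inert gas at constant total pressure expands the volume and lowers every reacting partial pressure. With Δn_gas = 2 − 0 = +2, Q moves away from K toward the side with fewer gas moles, so the system shifts toward the side with more gas moles — to the right.
M6 is a pure solid; its activity is 1 regardless of amount, so Q is unaffected — no shift from this change.
Only the nonzero effect(s) matter; the net shift is to the right.

right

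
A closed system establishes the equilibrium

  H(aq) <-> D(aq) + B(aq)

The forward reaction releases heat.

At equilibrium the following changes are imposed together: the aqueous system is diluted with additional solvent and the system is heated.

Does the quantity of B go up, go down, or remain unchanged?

cannot be determined

Dilution lowers every aqueous concentration by the same factor. Δn_aq = 2 − 1 = +1, so the system shifts toward the side with more dissolved moles — to the right.
The forward reaction is exothermic. Raising T favours the endothermic direction — shift to the left.
The two effects oppose each other, so the net shift — and hence the change in B — cannot be determined from the given information.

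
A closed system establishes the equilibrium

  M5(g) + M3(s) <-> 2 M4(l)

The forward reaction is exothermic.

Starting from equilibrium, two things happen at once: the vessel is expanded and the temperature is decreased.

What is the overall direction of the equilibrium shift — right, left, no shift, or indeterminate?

Gas moles: reactants 1, products 0 (Δn_gas = -1). Expansion shifts the system toward the side with more moles of gas — to the left.
The forward reaction is exothermic. Lowering T favours the exothermic direction — shift to the right.
The individual effects push in opposite directions; without quantitative information the net direction cannot be determined.

cannot be determined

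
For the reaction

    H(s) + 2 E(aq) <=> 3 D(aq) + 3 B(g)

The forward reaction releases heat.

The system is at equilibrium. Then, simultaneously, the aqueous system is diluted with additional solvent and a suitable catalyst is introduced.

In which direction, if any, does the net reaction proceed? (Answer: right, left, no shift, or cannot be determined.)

Dilution lowers every aqueous concentration by the same factor. Δn_aq = 3 − 2 = +1, so the system shifts toward the side with more dissolved moles — to the right.
A catalyst speeds both forward and reverse rates equally; it changes neither Q nor K — no shift from this change.
Only the nonzero effect(s) matter; the net shift is to the right.

right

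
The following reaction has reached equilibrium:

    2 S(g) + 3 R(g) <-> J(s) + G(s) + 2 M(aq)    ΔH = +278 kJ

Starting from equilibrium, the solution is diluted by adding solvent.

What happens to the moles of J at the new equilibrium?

Dilution lowers every aqueous concentration by the same factor. Δn_aq = 2 − 0 = +2, so the system shifts toward the side with more dissolved moles — to the right.
The net shift is to the right. J is a product, so its amount increases.

increases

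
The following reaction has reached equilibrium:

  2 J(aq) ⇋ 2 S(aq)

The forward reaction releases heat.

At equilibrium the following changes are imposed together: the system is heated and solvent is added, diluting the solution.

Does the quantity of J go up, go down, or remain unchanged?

The forward reaction is exothermic. Raising T favours the endothermic direction — shift to the left.
Dilution scales every aqueous concentration by the same factor. Δn_aq = 2 − 2 = 0, so Q is unchanged — no shift.
The net shift is to the left. J is a reactant, so its amount increases.

increases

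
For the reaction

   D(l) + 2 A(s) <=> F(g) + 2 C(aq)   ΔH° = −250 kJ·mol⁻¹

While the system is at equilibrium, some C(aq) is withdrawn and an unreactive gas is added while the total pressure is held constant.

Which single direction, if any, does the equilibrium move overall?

Removing C (aq), a product, drives the reaction to the right.
Adding inert gas at constant total pressure expands the volume and lowers every reacting partial pressure. With Δn_gas = 1 − 0 = +1, Q moves away from K toward the side with fewer gas moles, so the system shifts toward the side with more gas moles — to the right.
All effects act in the same direction — net shift to the right.

right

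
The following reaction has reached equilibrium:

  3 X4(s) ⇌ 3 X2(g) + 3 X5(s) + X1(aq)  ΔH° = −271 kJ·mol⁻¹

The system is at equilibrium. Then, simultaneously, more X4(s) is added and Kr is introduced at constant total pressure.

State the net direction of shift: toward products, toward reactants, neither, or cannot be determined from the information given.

right

X4 is a pure solid; its activity is 1 regardless of amount, so Q is unaffected — no shift from this change.
Adding inert gas at constant total pressure expands the volume and lowers every reacting partial pressure. With Δn_gas = 3 − 0 = +3, Q moves away from K toward the side with fewer gas moles, so the system shifts toward the side with more gas moles — to the right.
Only the nonzero effect(s) matter; the net shift is to the right.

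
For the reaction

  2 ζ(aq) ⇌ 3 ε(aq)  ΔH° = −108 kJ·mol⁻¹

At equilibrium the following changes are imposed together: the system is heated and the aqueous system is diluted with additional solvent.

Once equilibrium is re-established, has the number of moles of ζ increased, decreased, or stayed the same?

cannot be determined

The forward reaction is exothermic. Raising T favours the endothermic direction — shift to the left.
Dilution lowers every aqueous concentration by the same factor. Δn_aq = 3 − 2 = +1, so the system shifts toward the side with more dissolved moles — to the right.
The two effects oppose each other, so the net shift — and hence the change in ζ — cannot be determined from the given information.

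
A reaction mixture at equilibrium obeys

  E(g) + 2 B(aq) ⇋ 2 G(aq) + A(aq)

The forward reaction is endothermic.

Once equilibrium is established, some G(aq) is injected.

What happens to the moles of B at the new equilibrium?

Adding G (aq), a product, drives the reaction to the left.
The net shift is to the left. B is a reactant, so its amount increases.

increases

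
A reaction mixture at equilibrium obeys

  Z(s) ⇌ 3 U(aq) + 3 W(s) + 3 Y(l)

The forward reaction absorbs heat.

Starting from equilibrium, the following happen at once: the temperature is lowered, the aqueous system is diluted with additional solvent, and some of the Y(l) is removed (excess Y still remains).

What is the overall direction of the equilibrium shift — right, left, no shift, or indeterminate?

cannot be determined

The forward reaction is endothermic. Lowering T favours the exothermic direction — shift to the left.
Dilution lowers every aqueous concentration by the same factor. Δn_aq = 3 − 0 = +3, so the system shifts toward the side with more dissolved moles — to the right.
Y is a pure liquid; its activity is 1 regardless of amount, so Q is unaffected — no shift from this change.
The individual effects push in opposite directions; without quantitative information the net direction cannot be determined.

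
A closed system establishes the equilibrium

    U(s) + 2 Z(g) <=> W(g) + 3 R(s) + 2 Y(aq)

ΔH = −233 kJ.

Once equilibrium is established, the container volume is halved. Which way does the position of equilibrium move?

right

Gas moles: reactants 2, products 1 (Δn_gas = -1). Compression shifts the system toward the side with fewer moles of gas — to the right.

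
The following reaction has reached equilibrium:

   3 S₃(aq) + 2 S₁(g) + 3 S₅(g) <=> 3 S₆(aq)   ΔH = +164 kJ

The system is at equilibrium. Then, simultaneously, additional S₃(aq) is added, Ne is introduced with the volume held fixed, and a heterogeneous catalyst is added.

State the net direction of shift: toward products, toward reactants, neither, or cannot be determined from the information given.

Adding S₃ (aq), a reactant, drives the reaction to the right.
At constant volume, adding an inert gas leaves every reacting species' partial pressure unchanged, so Q is unchanged — no shift from this change.
A catalyst speeds both forward and reverse rates equally; it changes neither Q nor K — no shift from this change.
Only the nonzero effect(s) matter; the net shift is to the right.

right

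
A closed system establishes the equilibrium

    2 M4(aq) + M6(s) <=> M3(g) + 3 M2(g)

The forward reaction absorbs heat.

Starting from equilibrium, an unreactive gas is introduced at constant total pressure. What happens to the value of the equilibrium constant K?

unchanged

The equilibrium constant depends only on temperature. This perturbation may move the position of equilibrium, but since T is unchanged, K itself is unchanged.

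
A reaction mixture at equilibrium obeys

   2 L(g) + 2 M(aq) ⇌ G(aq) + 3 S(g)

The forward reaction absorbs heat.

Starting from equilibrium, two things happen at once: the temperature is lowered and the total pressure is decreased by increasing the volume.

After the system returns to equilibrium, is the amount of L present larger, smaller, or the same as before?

The forward reaction is endothermic. Lowering T favours the exothermic direction — shift to the left.
Gas moles: reactants 2, products 3 (Δn_gas = +1). Expansion shifts the system toward the side with more moles of gas — to the right.
The two effects oppose each other, so the net shift — and hence the change in L — cannot be determined from the given information.

cannot be determined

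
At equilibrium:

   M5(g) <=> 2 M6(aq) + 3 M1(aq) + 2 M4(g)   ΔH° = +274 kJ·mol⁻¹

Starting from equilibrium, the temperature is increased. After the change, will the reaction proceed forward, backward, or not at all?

right

The forward reaction is endothermic. Raising T favours the endothermic direction — shift to the right.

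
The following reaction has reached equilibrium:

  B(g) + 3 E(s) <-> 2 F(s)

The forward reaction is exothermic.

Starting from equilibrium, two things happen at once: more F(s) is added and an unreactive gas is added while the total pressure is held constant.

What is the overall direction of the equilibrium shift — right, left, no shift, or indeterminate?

left

F is a pure solid; its activity is 1 regardless of amount, so Q is unaffected — no shift from this change.
Adding inert gas at constant total pressure expands the volume and lowers every reacting partial pressure. With Δn_gas = 0 − 1 = -1, Q moves away from K toward the side with fewer gas moles, so the system shifts toward the side with more gas moles — to the left.
Only the nonzero effect(s) matter; the net shift is to the left.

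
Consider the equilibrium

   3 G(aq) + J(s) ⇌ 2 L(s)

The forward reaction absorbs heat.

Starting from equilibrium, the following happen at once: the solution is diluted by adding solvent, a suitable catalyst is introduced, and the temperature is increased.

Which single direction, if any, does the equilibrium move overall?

cannot be determined

Dilution lowers every aqueous concentration by the same factor. Δn_aq = 0 − 3 = -3, so the system shifts toward the side with more dissolved moles — to the left.
A catalyst speeds both forward and reverse rates equally; it changes neither Q nor K — no shift from this change.
The forward reaction is endothermic. Raising T favours the endothermic direction — shift to the right.
The individual effects push in opposite directions; without quantitative information the net direction cannot be determined.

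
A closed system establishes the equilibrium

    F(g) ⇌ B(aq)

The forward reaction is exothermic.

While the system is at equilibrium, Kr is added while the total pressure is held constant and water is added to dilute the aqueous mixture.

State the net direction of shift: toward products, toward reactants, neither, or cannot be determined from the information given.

Adding inert gas at constant total pressure expands the volume and lowers every reacting partial pressure. With Δn_gas = 0 − 1 = -1, Q moves away from K toward the side with fewer gas moles, so the system shifts toward the side with more gas moles — to the left.
Dilution lowers every aqueous concentration by the same factor. Δn_aq = 1 − 0 = +1, so the system shifts toward the side with more dissolved moles — to the right.
The individual effects push in opposite directions; without quantitative information the net direction cannot be determined.

cannot be determined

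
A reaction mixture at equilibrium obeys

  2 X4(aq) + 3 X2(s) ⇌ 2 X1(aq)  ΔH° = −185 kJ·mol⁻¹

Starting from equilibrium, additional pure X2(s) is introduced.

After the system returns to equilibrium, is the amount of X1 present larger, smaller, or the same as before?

unchanged

X2 is a pure solid; its activity is 1 regardless of amount, so Q is unaffected — no shift from this change.
No net shift occurs, so the amount of X1 is unchanged.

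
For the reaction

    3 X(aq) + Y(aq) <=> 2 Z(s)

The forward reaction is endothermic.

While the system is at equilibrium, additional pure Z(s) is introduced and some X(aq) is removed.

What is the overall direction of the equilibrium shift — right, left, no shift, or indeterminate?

Z is a pure solid; its activity is 1 regardless of amount, so Q is unaffected — no shift from this change.
Removing X (aq), a reactant, drives the reaction to the left.
Only the nonzero effect(s) matter; the net shift is to the left.

left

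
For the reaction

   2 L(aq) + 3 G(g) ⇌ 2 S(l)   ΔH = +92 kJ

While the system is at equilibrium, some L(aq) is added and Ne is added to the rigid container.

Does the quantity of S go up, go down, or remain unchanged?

increases

Adding L (aq), a reactant, drives the reaction to the right.
At constant volume, adding an inert gas leaves every reacting species' partial pressure unchanged, so Q is unchanged — no shift from this change.
The net shift is to the right. S is a product, so its amount increases.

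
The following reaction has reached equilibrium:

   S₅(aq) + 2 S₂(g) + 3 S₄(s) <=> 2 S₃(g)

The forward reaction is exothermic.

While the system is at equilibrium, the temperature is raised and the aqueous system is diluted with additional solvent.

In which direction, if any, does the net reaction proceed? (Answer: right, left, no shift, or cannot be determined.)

left

The forward reaction is exothermic. Raising T favours the endothermic direction — shift to the left.
Dilution lowers every aqueous concentration by the same factor. Δn_aq = 0 − 1 = -1, so the system shifts toward the side with more dissolved moles — to the left.
All effects act in the same direction — net shift to the left.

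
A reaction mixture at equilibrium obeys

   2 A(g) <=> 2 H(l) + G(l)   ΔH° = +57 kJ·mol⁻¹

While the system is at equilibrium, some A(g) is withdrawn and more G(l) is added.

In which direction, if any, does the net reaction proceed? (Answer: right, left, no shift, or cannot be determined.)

Removing A (g), a reactant, drives the reaction to the left.
G is a pure liquid; its activity is 1 regardless of amount, so Q is unaffected — no shift from this change.
Only the nonzero effect(s) matter; the net shift is to the left.

left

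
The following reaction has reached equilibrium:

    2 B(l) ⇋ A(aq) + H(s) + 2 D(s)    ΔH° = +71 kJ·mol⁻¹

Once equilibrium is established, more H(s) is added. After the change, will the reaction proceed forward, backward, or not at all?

H is a pure solid; its activity is 1 regardless of amount, so Q is unaffected — no shift from this change.

no shift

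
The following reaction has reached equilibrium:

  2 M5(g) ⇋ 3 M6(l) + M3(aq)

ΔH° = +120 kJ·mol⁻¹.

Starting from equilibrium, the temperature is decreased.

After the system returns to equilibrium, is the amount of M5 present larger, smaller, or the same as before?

The forward reaction is endothermic. Lowering T favours the exothermic direction — shift to the left.
The net shift is to the left. M5 is a reactant, so its amount increases.

increases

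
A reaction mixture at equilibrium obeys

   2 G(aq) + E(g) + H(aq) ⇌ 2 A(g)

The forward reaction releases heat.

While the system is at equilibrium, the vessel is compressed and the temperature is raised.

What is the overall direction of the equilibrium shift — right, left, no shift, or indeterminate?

Gas moles: reactants 1, products 2 (Δn_gas = +1). Compression shifts the system toward the side with fewer moles of gas — to the left.
The forward reaction is exothermic. Raising T favours the endothermic direction — shift to the left.
All effects act in the same direction — net shift to the left.

left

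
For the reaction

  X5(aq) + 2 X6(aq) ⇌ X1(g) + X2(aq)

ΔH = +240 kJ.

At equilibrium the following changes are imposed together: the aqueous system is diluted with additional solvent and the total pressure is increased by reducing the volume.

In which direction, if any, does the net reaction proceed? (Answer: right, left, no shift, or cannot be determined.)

Dilution lowers every aqueous concentration by the same factor. Δn_aq = 1 − 3 = -2, so the system shifts toward the side with more dissolved moles — to the left.
Gas moles: reactants 0, products 1 (Δn_gas = +1). Compression shifts the system toward the side with fewer moles of gas — to the left.
All effects act in the same direction — net shift to the left.

left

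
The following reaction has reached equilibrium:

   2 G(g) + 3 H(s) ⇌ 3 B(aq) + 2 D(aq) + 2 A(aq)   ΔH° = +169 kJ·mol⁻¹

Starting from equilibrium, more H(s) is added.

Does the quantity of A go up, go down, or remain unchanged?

H is a pure solid; its activity is 1 regardless of amount, so Q is unaffected — no shift from this change.
No net shift occurs, so the amount of A is unchanged.

unchanged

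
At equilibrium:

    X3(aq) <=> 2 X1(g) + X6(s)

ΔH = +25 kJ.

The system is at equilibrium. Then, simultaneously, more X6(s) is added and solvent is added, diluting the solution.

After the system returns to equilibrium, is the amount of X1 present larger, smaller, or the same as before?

decreases

X6 is a pure solid; its activity is 1 regardless of amount, so Q is unaffected — no shift from this change.
Dilution lowers every aqueous concentration by the same factor. Δn_aq = 0 − 1 = -1, so the system shifts toward the side with more dissolved moles — to the left.
The net shift is to the left. X1 is a product, so its amount decreases.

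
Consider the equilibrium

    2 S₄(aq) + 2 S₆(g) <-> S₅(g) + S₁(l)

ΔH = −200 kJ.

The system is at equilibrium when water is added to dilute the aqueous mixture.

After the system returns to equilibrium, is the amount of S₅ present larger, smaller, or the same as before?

Dilution lowers every aqueous concentration by the same factor. Δn_aq = 0 − 2 = -2, so the system shifts toward the side with more dissolved moles — to the left.
The net shift is to the left. S₅ is a product, so its amount decreases.

decreases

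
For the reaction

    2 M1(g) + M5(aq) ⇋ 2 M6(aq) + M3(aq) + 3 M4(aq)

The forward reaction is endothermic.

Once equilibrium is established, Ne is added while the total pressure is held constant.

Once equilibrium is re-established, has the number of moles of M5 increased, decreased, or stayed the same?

Adding inert gas at constant total pressure expands the volume and lowers every reacting partial pressure. With Δn_gas = 0 − 2 = -2, Q moves away from K toward the side with fewer gas moles, so the system shifts toward the side with more gas moles — to the left.
The net shift is to the left. M5 is a reactant, so its amount increases.

increases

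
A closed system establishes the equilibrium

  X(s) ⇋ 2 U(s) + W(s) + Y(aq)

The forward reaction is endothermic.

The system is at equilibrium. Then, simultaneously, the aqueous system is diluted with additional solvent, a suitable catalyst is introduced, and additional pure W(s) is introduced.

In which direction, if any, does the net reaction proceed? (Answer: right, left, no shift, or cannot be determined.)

Dilution lowers every aqueous concentration by the same factor. Δn_aq = 1 − 0 = +1, so the system shifts toward the side with more dissolved moles — to the right.
A catalyst speeds both forward and reverse rates equally; it changes neither Q nor K — no shift from this change.
W is a pure solid; its activity is 1 regardless of amount, so Q is unaffected — no shift from this change.
Only the nonzero effect(s) matter; the net shift is to the right.

right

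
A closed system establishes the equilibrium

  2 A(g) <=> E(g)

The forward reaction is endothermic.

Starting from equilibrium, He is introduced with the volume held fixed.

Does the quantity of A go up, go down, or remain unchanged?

At constant volume, adding an inert gas leaves every reacting species' partial pressure unchanged, so Q is unchanged — no shift from this change.
No net shift occurs, so the amount of A is unchanged.

unchanged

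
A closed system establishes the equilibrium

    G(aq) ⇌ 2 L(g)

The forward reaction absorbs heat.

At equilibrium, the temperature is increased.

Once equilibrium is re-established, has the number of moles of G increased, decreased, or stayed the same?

decreases

The forward reaction is endothermic. Raising T favours the endothermic direction — shift to the right.
The net shift is to the right. G is a reactant, so its amount decreases.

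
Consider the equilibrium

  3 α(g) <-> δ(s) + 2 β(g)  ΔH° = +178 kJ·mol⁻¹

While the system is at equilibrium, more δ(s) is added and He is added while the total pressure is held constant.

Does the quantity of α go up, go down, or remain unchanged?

δ is a pure solid; its activity is 1 regardless of amount, so Q is unaffected — no shift from this change.
Adding inert gas at constant total pressure expands the volume and lowers every reacting partial pressure. With Δn_gas = 2 − 3 = -1, Q moves away from K toward the side with fewer gas moles, so the system shifts toward the side with more gas moles — to the left.
The net shift is to the left. α is a reactant, so its amount increases.

increases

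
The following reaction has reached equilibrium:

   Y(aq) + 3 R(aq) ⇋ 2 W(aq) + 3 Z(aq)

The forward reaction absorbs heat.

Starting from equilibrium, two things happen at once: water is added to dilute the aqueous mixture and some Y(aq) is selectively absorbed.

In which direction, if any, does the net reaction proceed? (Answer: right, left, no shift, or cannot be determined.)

Dilution lowers every aqueous concentration by the same factor. Δn_aq = 5 − 4 = +1, so the system shifts toward the side with more dissolved moles — to the right.
Removing Y (aq), a reactant, drives the reaction to the left.
The individual effects push in opposite directions; without quantitative information the net direction cannot be determined.

cannot be determined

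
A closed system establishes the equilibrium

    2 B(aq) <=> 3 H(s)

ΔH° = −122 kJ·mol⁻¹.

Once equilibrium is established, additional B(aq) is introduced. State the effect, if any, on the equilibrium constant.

The equilibrium constant depends only on temperature. This perturbation may move the position of equilibrium, but since T is unchanged, K itself is unchanged.

unchanged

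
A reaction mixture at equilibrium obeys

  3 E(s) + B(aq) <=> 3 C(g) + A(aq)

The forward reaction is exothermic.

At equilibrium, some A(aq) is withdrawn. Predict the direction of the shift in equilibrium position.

right

Removing A (aq), a product, drives the reaction to the right.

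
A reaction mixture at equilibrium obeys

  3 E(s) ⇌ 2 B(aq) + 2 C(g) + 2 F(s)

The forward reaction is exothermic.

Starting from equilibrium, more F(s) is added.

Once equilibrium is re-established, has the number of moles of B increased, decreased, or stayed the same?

unchanged

F is a pure solid; its activity is 1 regardless of amount, so Q is unaffected — no shift from this change.
No net shift occurs, so the amount of B is unchanged.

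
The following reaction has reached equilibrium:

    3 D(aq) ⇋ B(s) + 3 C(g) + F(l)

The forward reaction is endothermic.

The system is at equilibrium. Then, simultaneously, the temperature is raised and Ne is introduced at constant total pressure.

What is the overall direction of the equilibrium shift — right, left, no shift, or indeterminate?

right

The forward reaction is endothermic. Raising T favours the endothermic direction — shift to the right.
Adding inert gas at constant total pressure expands the volume and lowers every reacting partial pressure. With Δn_gas = 3 − 0 = +3, Q moves away from K toward the side with fewer gas moles, so the system shifts toward the side with more gas moles — to the right.
All effects act in the same direction — net shift to the right.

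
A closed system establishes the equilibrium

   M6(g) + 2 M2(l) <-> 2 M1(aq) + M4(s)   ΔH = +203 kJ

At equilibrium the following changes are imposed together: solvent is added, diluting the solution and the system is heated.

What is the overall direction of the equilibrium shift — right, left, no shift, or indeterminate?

right

Dilution lowers every aqueous concentration by the same factor. Δn_aq = 2 − 0 = +2, so the system shifts toward the side with more dissolved moles — to the right.
The forward reaction is endothermic. Raising T favours the endothermic direction — shift to the right.
All effects act in the same direction — net shift to the right.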